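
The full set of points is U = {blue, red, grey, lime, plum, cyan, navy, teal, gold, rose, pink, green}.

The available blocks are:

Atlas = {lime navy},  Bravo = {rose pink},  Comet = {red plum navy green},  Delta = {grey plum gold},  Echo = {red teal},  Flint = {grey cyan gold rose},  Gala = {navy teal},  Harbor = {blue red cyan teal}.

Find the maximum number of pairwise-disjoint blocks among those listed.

4

Atlas, Bravo, Delta, Harbor are pairwise disjoint (Atlas={lime,navy}; Bravo={rose,pink}; Delta={grey,plum,gold}; Harbor={blue,red,cyan,teal}).
Every remaining block overlaps one of these, and no 5 of the listed blocks are pairwise disjoint, so 4 is the maximum.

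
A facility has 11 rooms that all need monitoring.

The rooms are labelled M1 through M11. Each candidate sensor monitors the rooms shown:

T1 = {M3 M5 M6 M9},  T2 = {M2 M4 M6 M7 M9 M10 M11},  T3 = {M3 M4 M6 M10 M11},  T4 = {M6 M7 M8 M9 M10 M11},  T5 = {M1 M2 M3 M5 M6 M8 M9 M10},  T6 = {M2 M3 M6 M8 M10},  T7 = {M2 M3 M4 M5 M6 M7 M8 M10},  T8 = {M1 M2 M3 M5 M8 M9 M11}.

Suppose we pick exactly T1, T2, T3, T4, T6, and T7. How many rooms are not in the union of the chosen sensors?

Union of T1, T2, T3, T4, T6, T7 = {M2, M3, M4, M5, M6, M7, M8, M9, M10, M11}.
Not covered: M1 — 1 room.

1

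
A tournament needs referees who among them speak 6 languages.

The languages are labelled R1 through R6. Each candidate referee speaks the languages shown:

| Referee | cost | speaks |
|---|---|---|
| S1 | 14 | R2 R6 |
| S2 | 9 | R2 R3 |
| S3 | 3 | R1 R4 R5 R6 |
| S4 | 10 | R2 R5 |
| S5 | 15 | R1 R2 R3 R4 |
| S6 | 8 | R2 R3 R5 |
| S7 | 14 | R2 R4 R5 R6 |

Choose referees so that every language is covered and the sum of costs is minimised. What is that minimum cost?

S3, S6 together cover every language (S3 ∪ S6 = {R1, R2, R3, R4, R5, R6}); total cost 3 + 8 = 11.
No covering selection has total cost below 11.

11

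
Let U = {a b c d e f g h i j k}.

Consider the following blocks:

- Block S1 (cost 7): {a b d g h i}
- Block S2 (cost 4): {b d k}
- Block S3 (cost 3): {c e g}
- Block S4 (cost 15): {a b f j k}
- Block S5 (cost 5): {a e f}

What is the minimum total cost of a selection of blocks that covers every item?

25

S1, S3, S4 together cover every item (S1 ∪ S3 ∪ S4 = {a, b, c, d, e, f, g, h, i, j, k}); total cost 7 + 3 + 15 = 25.
The greedy pick S3, S2, S1, S5, S4 costs 34; no covering selection beats 25.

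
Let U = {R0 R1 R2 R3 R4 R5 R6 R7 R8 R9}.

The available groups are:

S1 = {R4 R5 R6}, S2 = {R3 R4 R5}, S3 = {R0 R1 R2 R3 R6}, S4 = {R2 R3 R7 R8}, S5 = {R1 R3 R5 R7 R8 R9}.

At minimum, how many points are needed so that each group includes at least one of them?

The 2 points {R2, R5} hit every group.
The groups S1, S4 are pairwise disjoint, so any hitting set needs a separate point for each — at least 2. Hence 2 is optimal.

2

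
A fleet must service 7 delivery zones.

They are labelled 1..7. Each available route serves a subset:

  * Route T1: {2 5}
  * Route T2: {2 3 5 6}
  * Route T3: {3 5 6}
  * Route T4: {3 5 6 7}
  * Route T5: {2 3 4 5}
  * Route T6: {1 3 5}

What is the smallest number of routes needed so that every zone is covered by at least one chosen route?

3

T4 and T5 and T6 together: T4 ∪ T5 ∪ T6 = {1, 2, 3, 4, 5, 6, 7} — every zone is covered.
Only T6 contains 1, so T6 is forced; the remaining 4 zones need at least 2 more routes (each remaining route adds at most 2) — so at least 3 routes are needed, and 3 is optimal.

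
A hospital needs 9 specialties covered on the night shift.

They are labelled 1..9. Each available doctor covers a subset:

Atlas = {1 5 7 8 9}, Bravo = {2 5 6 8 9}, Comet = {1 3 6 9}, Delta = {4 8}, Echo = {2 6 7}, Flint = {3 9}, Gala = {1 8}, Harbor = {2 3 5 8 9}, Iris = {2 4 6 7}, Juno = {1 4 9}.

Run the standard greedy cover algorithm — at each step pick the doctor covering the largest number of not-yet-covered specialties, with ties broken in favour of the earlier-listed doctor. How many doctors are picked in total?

Greedy: pick Atlas (covers 5 new) → pick Iris (covers 3 new) → pick Comet (covers 1 new). Total picks: 3.

3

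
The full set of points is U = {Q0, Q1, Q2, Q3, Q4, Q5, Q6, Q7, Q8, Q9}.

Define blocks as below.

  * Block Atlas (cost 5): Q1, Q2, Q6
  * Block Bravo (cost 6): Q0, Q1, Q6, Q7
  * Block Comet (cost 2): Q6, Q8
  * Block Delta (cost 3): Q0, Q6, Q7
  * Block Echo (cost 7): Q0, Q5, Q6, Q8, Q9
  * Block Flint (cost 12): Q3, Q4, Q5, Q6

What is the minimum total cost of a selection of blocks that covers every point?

Atlas, Delta, Echo, Flint together cover every point (Atlas ∪ Delta ∪ Echo ∪ Flint = {Q0, Q1, Q2, Q3, Q4, Q5, Q6, Q7, Q8, Q9}); total cost 5 + 3 + 7 + 12 = 27.
The greedy pick Comet, Delta, Atlas, Echo, Flint costs 29; no covering selection beats 27.

27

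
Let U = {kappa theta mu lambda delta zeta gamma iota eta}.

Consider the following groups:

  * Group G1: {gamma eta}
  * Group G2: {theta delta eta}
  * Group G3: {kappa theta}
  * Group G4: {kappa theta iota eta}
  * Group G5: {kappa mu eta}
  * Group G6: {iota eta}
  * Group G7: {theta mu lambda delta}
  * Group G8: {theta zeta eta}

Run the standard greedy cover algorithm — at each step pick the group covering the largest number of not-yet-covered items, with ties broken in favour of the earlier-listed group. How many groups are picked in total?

Greedy: pick G4 (covers 4 new) → pick G7 (covers 3 new) → pick G1 (covers 1 new) → pick G8 (covers 1 new). Total picks: 4.

4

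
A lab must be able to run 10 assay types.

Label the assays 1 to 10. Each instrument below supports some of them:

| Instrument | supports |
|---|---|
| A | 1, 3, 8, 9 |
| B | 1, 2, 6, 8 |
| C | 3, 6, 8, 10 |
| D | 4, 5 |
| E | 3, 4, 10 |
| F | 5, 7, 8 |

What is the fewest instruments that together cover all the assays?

A and B and E and F together: A ∪ B ∪ E ∪ F = {1, 2, 3, 4, 5, 6, 7, 8, 9, 10} — every assay is covered.
Only F contains 7, so F is forced; the remaining 7 assays need at least 3 more instruments (each remaining instrument adds at most 3) — so at least 4 instruments are needed, and 4 is optimal.

4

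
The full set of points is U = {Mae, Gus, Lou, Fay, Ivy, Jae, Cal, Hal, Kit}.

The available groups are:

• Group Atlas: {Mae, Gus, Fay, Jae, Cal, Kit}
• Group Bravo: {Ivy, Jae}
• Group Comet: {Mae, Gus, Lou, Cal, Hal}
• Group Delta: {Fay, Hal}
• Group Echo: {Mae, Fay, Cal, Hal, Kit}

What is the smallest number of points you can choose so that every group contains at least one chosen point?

H = {Jae, Hal} meets every group (each contains at least one member of H), and |H| = 2.
The groups Bravo, Delta are pairwise disjoint, so any hitting set needs a separate point for each — at least 2. Hence 2 is optimal.

2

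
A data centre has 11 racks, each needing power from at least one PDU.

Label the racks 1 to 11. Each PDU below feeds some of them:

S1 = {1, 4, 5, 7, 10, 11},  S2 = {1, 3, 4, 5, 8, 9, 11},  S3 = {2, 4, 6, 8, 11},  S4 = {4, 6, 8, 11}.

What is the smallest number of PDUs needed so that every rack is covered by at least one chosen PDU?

3

S1 and S2 and S3 together: S1 ∪ S2 ∪ S3 = {1, 2, 3, 4, 5, 6, 7, 8, 9, 10, 11} — every rack is covered.
Only S3 contains 2, so S3 is forced; the remaining 6 racks need at least 2 more PDUs (each remaining PDU adds at most 4) — so at least 3 PDUs are needed, and 3 is optimal.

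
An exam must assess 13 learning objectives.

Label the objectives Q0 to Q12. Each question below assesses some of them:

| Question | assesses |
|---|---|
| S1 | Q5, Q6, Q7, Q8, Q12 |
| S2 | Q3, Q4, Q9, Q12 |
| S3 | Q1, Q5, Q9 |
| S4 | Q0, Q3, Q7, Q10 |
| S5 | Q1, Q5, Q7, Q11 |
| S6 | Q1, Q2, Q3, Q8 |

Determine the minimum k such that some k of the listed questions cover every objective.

Take {S1, S2, S4, S5, S6}. Their union is {Q0, Q1, Q2, Q3, Q4, Q5, Q6, Q7, Q8, Q9, Q10, Q11, Q12}, which is all 13 objectives.
No 4 of the 6 questions cover everything (all 15 combinations miss at least one objective), so 5 is optimal.

5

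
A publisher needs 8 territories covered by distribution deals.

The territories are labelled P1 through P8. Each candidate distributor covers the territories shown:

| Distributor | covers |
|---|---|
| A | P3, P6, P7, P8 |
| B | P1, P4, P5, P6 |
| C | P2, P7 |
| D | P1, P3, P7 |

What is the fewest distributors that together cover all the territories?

3

A and B and C together: A ∪ B ∪ C = {P1, P2, P3, P4, P5, P6, P7, P8} — every territory is covered.
Only C contains P2, so C is forced; the remaining 6 territories need at least 2 more distributors (each remaining distributor adds at most 4) — so at least 3 distributors are needed, and 3 is optimal.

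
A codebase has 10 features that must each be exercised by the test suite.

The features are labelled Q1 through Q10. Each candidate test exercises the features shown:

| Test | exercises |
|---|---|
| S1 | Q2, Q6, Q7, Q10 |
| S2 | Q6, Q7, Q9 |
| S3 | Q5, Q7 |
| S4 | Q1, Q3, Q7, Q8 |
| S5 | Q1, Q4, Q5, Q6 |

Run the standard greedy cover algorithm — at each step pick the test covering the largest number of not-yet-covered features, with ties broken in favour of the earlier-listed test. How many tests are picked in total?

4

Greedy: pick S1 (covers 4 new) → pick S4 (covers 3 new) → pick S5 (covers 2 new) → pick S2 (covers 1 new). Total picks: 4.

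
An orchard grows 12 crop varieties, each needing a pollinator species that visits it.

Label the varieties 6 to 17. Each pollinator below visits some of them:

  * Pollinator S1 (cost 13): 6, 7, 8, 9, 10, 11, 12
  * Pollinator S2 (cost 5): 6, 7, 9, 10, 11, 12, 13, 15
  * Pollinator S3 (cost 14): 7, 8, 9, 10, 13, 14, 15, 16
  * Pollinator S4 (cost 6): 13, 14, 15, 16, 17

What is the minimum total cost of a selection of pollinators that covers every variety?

S1, S4 together cover every variety (S1 ∪ S4 = {6, 7, 8, 9, 10, 11, 12, 13, 14, 15, 16, 17}); total cost 13 + 6 = 19.
The greedy pick S2, S4, S1 costs 24; no covering selection beats 19.

19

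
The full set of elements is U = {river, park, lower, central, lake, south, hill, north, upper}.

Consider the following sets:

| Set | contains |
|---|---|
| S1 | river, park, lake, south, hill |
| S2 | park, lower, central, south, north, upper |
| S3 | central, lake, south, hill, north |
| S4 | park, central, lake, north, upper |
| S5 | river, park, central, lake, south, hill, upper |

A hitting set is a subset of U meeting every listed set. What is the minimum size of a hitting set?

H = {south, north} meets every set (each contains at least one member of H), and |H| = 2.
No single element lies in every set, so at least 2 are needed and 2 is optimal.

2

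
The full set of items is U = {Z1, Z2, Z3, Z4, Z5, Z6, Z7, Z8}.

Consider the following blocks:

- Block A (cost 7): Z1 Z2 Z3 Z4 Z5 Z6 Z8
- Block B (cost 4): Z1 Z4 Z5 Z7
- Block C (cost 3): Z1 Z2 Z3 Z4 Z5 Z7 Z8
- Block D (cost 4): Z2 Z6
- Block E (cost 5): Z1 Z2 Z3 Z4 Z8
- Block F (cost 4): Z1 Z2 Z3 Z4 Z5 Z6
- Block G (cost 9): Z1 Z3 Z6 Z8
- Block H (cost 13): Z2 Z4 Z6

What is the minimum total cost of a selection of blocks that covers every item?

C, D together cover every item (C ∪ D = {Z1, Z2, Z3, Z4, Z5, Z6, Z7, Z8}); total cost 3 + 4 = 7.
No covering selection has total cost below 7.

7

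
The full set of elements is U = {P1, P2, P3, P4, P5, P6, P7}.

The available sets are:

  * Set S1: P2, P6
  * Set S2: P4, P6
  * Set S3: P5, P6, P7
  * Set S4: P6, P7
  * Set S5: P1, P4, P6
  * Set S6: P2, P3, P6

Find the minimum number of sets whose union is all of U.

3

S3, S5, and S6 cover everything between them: the union {P1, P2, P3, P4, P5, P6, P7} is all of U.
Each set has at most 3 elements, and 2·3 = 6 < 7 — so at least 3 sets are needed, and 3 is optimal.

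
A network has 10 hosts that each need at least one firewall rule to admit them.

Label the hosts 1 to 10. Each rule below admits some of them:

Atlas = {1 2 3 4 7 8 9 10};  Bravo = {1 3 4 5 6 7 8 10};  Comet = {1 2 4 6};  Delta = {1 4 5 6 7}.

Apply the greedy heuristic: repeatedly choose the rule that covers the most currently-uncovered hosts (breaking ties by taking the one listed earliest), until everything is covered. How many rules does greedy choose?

Greedy: pick Atlas (covers 8 new) → pick Bravo (covers 2 new). Total picks: 2.

2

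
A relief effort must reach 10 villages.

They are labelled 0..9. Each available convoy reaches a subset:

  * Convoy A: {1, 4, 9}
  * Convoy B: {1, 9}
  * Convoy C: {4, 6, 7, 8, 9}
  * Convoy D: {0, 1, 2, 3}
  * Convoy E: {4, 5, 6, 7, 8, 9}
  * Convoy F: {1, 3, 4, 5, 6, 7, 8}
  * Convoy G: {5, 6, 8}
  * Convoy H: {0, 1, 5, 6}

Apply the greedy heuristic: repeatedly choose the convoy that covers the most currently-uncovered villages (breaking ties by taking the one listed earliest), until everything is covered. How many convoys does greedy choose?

3

Greedy: pick F (covers 7 new) → pick D (covers 2 new) → pick A (covers 1 new). Total picks: 3.
(The true minimum cover uses only 2 convoys, so greedy is not optimal here.)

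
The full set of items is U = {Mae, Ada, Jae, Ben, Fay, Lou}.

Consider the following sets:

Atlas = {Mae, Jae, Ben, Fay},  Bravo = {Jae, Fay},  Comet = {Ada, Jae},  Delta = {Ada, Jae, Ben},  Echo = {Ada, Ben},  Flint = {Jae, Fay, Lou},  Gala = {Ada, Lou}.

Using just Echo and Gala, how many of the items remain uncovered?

Union of Echo, Gala = {Ada, Ben, Lou}.
Not covered: Mae, Jae, Fay — 3 items.

3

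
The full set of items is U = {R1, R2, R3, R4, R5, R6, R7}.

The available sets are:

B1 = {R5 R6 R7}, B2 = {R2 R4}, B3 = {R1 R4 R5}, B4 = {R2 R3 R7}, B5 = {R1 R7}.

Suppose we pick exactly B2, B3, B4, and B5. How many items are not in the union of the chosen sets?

Union of B2, B3, B4, B5 = {R1, R2, R3, R4, R5, R7}.
Not covered: R6 — 1 item.

1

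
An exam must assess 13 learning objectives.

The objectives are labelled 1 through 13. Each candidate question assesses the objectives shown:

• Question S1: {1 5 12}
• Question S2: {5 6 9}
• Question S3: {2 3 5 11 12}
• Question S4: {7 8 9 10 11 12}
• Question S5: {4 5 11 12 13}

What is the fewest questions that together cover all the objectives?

S1 and S2 and S3 and S4 and S5 together: S1 ∪ S2 ∪ S3 ∪ S4 ∪ S5 = {1, 2, 3, 4, 5, 6, 7, 8, 9, 10, 11, 12, 13} — every objective is covered.
No 4 of the 5 questions cover everything (all 5 combinations miss at least one objective), so 5 is optimal.

5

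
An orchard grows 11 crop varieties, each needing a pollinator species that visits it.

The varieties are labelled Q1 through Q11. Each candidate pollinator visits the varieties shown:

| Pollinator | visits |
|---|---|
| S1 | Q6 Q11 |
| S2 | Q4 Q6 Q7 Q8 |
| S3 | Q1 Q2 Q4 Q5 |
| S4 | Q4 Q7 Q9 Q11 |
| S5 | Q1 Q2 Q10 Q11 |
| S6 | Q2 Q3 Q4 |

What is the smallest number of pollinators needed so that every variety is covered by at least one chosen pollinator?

5

Take {S2, S3, S4, S5, S6}. Their union is {Q1, Q2, Q3, Q4, Q5, Q6, Q7, Q8, Q9, Q10, Q11}, which is all 11 varieties.
No 4 of the 6 pollinators cover everything (all 15 combinations miss at least one variety), so 5 is optimal.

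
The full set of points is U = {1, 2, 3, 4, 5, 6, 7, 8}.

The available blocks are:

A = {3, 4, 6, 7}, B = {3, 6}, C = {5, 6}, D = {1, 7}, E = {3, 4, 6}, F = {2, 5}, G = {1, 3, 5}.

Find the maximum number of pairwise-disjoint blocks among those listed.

B, D, F are pairwise disjoint (B={3,6}; D={1,7}; F={2,5}).
Every remaining block overlaps one of these, and no 4 of the listed blocks are pairwise disjoint, so 3 is the maximum.

3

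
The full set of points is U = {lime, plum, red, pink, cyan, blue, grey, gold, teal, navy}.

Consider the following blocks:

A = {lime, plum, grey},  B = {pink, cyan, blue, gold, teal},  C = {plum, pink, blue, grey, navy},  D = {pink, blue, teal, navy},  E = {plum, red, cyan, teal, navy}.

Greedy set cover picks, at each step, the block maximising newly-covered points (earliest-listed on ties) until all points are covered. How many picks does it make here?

Greedy: pick B (covers 5 new) → pick A (covers 3 new) → pick E (covers 2 new). Total picks: 3.

3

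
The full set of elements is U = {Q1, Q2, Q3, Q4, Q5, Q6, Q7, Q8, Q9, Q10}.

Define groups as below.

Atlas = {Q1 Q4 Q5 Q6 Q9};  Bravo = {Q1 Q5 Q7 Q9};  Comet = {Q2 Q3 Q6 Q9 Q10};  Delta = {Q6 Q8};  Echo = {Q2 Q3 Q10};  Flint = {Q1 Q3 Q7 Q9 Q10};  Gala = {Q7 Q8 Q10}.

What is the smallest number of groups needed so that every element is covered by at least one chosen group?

3

Atlas and Echo and Gala together: Atlas ∪ Echo ∪ Gala = {Q1, Q2, Q3, Q4, Q5, Q6, Q7, Q8, Q9, Q10} — every element is covered.
Only Atlas contains Q4, so Atlas is forced; the remaining 5 elements need at least 2 more groups (each remaining group adds at most 3) — so at least 3 groups are needed, and 3 is optimal.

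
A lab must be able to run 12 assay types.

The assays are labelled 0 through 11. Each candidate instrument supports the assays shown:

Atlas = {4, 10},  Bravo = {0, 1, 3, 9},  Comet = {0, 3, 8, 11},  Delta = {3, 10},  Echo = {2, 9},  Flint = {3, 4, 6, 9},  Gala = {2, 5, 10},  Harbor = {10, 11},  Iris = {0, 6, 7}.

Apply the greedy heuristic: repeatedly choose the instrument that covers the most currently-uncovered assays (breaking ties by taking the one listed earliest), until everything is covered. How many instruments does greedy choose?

5

Greedy: pick Bravo (covers 4 new) → pick Gala (covers 3 new) → pick Comet (covers 2 new) → pick Flint (covers 2 new) → pick Iris (covers 1 new). Total picks: 5.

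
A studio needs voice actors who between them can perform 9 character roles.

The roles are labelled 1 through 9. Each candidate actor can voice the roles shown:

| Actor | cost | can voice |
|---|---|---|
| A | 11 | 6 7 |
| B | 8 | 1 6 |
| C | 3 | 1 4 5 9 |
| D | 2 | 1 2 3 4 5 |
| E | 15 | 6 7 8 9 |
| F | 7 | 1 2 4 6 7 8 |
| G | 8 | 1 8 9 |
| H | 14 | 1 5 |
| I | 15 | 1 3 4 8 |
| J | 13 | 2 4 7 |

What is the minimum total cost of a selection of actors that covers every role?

C, D, F together cover every role (C ∪ D ∪ F = {1, 2, 3, 4, 5, 6, 7, 8, 9}); total cost 3 + 2 + 7 = 12.
No covering selection has total cost below 12.

12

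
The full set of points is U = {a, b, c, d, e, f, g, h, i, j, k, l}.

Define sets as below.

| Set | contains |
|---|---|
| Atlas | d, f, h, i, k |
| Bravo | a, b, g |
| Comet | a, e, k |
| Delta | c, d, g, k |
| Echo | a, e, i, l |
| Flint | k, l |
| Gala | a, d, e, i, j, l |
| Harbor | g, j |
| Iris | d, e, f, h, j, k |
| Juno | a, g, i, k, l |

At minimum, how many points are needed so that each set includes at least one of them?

3

The 3 points {e, g, k} hit every set.
No choice of 2 points meets every set, so 3 is the minimum.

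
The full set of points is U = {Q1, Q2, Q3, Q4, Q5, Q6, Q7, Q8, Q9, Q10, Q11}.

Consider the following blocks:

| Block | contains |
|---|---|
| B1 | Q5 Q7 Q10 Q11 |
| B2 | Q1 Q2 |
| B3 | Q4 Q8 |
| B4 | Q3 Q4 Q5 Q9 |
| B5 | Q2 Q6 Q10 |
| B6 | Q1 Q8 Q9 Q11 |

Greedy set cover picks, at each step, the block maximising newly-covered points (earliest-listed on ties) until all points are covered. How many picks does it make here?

Greedy: pick B1 (covers 4 new) → pick B4 (covers 3 new) → pick B2 (covers 2 new) → pick B3 (covers 1 new) → pick B5 (covers 1 new). Total picks: 5.
(The true minimum cover uses only 4 blocks, so greedy is not optimal here.)

5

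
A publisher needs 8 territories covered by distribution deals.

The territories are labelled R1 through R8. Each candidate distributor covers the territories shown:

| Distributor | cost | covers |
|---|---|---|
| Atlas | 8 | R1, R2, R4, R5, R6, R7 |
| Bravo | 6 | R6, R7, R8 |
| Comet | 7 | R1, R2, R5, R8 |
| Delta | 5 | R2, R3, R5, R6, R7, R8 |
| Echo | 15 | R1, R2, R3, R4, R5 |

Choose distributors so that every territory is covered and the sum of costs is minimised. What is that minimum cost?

13

Atlas, Delta together cover every territory (Atlas ∪ Delta = {R1, R2, R3, R4, R5, R6, R7, R8}); total cost 8 + 5 = 13.
No covering selection has total cost below 13.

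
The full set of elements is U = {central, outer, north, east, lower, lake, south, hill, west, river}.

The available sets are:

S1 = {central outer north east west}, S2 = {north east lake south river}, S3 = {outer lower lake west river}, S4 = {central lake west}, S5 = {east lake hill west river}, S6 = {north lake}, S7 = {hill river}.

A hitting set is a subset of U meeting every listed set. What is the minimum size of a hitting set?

3

The 3 elements {outer, lake, river} hit every set.
No choice of 2 elements meets every set, so 3 is the minimum.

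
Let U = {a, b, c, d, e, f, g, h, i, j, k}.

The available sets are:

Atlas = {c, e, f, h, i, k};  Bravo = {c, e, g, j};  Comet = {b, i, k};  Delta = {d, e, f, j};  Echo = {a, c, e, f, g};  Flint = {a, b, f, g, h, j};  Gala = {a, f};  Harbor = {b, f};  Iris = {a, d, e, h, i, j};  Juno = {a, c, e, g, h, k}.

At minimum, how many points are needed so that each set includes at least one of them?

The 3 points {f, g, i} hit every set.
The sets Bravo, Comet, Gala are pairwise disjoint, so any hitting set needs a separate point for each — at least 3. Hence 3 is optimal.

3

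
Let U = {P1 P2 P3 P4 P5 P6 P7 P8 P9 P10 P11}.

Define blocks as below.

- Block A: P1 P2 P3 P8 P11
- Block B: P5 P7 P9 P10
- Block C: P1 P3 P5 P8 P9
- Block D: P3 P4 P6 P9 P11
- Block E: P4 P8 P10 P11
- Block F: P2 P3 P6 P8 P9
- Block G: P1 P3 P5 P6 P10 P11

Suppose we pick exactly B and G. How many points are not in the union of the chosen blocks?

Union of B, G = {P1, P3, P5, P6, P7, P9, P10, P11}.
Not covered: P2, P4, P8 — 3 points.

3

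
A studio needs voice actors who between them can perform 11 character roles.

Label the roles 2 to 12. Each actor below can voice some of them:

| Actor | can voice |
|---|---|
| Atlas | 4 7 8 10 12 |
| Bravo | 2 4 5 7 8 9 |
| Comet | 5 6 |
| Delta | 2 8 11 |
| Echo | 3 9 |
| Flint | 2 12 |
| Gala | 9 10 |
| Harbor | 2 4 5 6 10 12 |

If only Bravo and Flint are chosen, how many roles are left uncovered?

4

Union of Bravo, Flint = {2, 4, 5, 7, 8, 9, 12}.
Not covered: 3, 6, 10, 11 — 4 roles.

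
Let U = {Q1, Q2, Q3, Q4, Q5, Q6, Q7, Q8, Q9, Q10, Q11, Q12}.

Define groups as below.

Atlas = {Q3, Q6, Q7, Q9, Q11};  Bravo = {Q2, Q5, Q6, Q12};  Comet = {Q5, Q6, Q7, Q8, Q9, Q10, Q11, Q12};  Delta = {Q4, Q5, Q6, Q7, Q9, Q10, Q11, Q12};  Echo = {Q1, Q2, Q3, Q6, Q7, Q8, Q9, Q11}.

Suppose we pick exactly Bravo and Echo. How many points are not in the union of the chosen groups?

Union of Bravo, Echo = {Q1, Q2, Q3, Q5, Q6, Q7, Q8, Q9, Q11, Q12}.
Not covered: Q4, Q10 — 2 points.

2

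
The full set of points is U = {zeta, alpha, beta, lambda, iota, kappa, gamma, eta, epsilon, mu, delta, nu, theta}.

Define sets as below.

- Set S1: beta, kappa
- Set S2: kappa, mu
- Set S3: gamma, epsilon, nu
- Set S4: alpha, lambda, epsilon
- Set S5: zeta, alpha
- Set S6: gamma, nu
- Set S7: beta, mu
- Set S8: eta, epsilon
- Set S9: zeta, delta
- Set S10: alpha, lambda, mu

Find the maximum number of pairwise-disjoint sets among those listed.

5

S1, S6, S8, S9, S10 are pairwise disjoint (S1={beta,kappa}; S6={gamma,nu}; S8={eta,epsilon}; S9={zeta,delta}; S10={alpha,lambda,mu}).
Every remaining set overlaps one of these, and no 6 of the listed sets are pairwise disjoint, so 5 is the maximum.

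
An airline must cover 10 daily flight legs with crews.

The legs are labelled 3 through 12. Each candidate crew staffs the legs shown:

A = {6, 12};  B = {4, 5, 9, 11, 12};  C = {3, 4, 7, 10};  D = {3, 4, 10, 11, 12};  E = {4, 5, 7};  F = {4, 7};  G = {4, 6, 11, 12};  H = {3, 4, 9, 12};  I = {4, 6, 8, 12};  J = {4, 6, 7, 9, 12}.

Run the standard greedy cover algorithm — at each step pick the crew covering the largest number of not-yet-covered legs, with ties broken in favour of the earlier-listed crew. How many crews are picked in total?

Greedy: pick B (covers 5 new) → pick C (covers 3 new) → pick I (covers 2 new). Total picks: 3.

3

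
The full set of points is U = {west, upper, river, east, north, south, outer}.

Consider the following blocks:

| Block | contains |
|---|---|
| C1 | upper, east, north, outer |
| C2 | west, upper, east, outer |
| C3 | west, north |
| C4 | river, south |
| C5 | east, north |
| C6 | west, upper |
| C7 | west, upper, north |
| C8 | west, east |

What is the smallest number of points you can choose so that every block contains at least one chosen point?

H = {west, east, south} meets every block (each contains at least one member of H), and |H| = 3.
The blocks C4, C5, C6 are pairwise disjoint, so any hitting set needs a separate point for each — at least 3. Hence 3 is optimal.

3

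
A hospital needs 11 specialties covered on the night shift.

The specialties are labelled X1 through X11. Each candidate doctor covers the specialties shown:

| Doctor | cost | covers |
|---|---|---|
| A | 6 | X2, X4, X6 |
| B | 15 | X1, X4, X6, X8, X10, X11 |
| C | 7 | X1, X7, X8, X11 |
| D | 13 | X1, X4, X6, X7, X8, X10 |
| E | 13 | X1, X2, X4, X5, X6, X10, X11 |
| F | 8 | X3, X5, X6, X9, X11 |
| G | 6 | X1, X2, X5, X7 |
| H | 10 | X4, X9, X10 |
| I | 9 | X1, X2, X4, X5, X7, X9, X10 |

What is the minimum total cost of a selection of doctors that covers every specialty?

24

C, F, I together cover every specialty (C ∪ F ∪ I = {X1, X2, X3, X4, X5, X6, X7, X8, X9, X10, X11}); total cost 7 + 8 + 9 = 24.
No covering selection has total cost below 24.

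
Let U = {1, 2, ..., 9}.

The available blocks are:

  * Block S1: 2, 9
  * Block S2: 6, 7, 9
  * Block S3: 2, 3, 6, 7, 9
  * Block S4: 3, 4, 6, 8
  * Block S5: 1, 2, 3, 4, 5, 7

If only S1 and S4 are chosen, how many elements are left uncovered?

Union of S1, S4 = {2, 3, 4, 6, 8, 9}.
Not covered: 1, 5, 7 — 3 elements.

3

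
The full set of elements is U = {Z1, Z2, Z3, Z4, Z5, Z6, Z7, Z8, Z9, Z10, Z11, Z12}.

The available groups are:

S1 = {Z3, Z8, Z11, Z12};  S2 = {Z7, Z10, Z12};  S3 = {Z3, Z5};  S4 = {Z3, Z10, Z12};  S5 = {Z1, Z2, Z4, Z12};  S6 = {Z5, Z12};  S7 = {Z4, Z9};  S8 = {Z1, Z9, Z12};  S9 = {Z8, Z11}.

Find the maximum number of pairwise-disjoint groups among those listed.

S2, S3, S7, S9 are pairwise disjoint (S2={Z7,Z10,Z12}; S3={Z3,Z5}; S7={Z4,Z9}; S9={Z8,Z11}).
Every remaining group overlaps one of these, and no 5 of the listed groups are pairwise disjoint, so 4 is the maximum.

4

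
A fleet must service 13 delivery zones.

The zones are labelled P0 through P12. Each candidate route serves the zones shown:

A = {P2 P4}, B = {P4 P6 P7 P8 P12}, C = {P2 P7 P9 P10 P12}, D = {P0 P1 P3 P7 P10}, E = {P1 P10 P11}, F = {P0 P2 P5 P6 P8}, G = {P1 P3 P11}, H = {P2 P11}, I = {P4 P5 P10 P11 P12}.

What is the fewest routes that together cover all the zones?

B and C and D and I together: B ∪ C ∪ D ∪ I = {P0, P1, P2, P3, P4, P5, P6, P7, P8, P9, P10, P11, P12} — every zone is covered.
No 3 of the 9 routes cover everything (all 84 combinations miss at least one zone), so 4 is optimal.

4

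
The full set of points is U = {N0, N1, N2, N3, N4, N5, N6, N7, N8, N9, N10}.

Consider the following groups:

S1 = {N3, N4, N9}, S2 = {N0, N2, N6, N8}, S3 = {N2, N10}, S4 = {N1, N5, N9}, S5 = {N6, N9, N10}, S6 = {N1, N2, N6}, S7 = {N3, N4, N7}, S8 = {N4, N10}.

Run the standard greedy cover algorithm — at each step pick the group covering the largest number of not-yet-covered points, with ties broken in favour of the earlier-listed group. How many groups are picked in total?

Greedy: pick S2 (covers 4 new) → pick S1 (covers 3 new) → pick S4 (covers 2 new) → pick S3 (covers 1 new) → pick S7 (covers 1 new). Total picks: 5.
(The true minimum cover uses only 4 groups, so greedy is not optimal here.)

5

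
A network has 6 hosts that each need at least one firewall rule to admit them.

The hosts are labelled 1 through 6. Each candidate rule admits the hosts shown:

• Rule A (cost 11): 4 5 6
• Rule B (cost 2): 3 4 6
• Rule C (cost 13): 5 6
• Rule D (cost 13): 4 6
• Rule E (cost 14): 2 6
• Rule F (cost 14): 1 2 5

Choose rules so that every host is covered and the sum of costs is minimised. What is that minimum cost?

16

B, F together cover every host (B ∪ F = {1, 2, 3, 4, 5, 6}); total cost 2 + 14 = 16.
No covering selection has total cost below 16.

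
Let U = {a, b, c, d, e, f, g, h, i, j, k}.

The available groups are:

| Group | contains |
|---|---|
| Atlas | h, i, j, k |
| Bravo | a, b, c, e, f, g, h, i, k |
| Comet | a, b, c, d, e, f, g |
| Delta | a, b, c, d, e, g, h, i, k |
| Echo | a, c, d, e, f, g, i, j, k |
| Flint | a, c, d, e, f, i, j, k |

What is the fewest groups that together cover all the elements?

2

Atlas and Comet cover everything between them: the union {a, b, c, d, e, f, g, h, i, j, k} is all of U.
No single group has all 11 elements (the largest, Bravo, has 9), so 2 is optimal.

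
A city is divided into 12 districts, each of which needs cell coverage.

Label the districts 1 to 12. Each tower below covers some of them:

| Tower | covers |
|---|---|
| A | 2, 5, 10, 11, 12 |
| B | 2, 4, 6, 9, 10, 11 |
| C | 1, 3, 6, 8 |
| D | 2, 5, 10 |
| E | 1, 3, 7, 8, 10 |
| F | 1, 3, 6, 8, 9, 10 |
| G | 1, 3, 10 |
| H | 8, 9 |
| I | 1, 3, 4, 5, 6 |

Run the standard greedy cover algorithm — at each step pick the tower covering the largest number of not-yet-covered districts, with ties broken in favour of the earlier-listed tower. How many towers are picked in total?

3

Greedy: pick B (covers 6 new) → pick E (covers 4 new) → pick A (covers 2 new). Total picks: 3.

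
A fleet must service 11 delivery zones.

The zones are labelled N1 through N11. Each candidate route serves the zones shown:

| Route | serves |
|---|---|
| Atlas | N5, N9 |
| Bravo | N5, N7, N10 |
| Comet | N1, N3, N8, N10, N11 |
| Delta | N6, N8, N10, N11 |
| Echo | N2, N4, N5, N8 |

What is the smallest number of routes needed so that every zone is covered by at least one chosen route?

Take {Atlas, Bravo, Comet, Delta, Echo}. Their union is {N1, N2, N3, N4, N5, N6, N7, N8, N9, N10, N11}, which is all 11 zones.
No 4 of the 5 routes cover everything (all 5 combinations miss at least one zone), so 5 is optimal.

5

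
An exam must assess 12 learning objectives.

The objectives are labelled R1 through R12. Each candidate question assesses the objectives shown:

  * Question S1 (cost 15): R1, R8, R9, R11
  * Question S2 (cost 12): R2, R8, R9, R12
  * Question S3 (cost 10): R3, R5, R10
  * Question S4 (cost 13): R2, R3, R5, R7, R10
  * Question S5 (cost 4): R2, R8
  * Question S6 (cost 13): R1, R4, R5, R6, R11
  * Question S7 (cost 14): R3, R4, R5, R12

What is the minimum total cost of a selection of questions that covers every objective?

38

S2, S4, S6 together cover every objective (S2 ∪ S4 ∪ S6 = {R1, R2, R3, R4, R5, R6, R7, R8, R9, R10, R11, R12}); total cost 12 + 13 + 13 = 38.
The greedy pick S5, S6, S4, S2 costs 42; no covering selection beats 38.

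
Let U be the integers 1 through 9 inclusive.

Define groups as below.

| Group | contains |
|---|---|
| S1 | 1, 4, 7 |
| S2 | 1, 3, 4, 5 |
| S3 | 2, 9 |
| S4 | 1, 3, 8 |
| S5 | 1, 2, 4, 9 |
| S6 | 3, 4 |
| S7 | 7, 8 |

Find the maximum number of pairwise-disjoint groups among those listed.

S3, S6, S7 are pairwise disjoint (S3={2,9}; S6={3,4}; S7={7,8}).
Every remaining group overlaps one of these, and no 4 of the listed groups are pairwise disjoint, so 3 is the maximum.

3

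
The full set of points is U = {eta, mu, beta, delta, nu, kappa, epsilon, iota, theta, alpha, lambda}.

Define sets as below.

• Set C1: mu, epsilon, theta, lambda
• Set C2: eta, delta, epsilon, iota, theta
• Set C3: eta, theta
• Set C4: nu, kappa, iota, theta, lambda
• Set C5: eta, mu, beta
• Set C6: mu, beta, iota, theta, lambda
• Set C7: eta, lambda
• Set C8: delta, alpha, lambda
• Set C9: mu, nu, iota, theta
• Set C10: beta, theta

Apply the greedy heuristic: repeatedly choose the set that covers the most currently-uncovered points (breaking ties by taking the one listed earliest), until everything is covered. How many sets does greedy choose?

4

Greedy: pick C2 (covers 5 new) → pick C4 (covers 3 new) → pick C5 (covers 2 new) → pick C8 (covers 1 new). Total picks: 4.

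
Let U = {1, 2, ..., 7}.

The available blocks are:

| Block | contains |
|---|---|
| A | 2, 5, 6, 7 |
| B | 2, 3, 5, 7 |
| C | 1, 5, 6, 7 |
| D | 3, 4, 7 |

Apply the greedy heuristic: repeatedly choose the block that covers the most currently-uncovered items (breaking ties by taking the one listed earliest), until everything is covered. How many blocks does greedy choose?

Greedy: pick A (covers 4 new) → pick D (covers 2 new) → pick C (covers 1 new). Total picks: 3.

3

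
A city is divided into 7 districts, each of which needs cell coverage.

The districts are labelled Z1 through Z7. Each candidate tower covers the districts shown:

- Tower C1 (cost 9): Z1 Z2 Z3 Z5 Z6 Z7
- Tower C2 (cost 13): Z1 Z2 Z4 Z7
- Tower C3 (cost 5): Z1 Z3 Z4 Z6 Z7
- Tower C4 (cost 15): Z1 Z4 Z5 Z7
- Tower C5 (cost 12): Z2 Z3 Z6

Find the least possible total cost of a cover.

14

C1, C3 together cover every district (C1 ∪ C3 = {Z1, Z2, Z3, Z4, Z5, Z6, Z7}); total cost 9 + 5 = 14.
No covering selection has total cost below 14.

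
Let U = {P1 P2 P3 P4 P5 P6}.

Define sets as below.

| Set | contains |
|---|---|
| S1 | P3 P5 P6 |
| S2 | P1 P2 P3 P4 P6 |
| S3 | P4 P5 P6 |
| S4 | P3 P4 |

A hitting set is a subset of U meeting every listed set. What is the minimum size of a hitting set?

2

Take H = {P3, P4}. Each listed set contains at least one of these, so H is a hitting set of size 2.
No single element lies in every set, so at least 2 are needed and 2 is optimal.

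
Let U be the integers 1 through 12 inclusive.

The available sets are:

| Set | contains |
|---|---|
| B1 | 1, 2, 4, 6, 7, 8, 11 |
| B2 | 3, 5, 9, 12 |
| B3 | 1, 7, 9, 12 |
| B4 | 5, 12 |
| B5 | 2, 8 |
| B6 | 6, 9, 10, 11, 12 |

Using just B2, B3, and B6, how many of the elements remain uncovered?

3

Union of B2, B3, B6 = {1, 3, 5, 6, 7, 9, 10, 11, 12}.
Not covered: 2, 4, 8 — 3 elements.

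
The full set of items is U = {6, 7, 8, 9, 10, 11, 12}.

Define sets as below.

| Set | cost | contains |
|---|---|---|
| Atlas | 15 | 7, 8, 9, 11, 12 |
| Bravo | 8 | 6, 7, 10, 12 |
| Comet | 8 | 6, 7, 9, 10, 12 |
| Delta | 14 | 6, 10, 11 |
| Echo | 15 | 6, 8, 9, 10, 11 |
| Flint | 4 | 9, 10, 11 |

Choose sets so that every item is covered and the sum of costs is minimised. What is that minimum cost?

Atlas, Bravo together cover every item (Atlas ∪ Bravo = {6, 7, 8, 9, 10, 11, 12}); total cost 15 + 8 = 23.
The greedy pick Flint, Bravo, Atlas costs 27; no covering selection beats 23.

23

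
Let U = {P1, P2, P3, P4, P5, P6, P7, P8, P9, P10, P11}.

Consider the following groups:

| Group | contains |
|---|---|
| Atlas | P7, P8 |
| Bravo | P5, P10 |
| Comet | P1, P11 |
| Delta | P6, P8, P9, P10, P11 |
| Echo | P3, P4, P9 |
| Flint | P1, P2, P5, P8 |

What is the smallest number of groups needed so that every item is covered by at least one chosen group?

Atlas, Delta, Echo, and Flint cover everything between them: the union {P1, P2, P3, P4, P5, P6, P7, P8, P9, P10, P11} is all of U.
Only Atlas contains P7, so Atlas is forced; the remaining 9 items need at least 3 more groups (each remaining group adds at most 4) — so at least 4 groups are needed, and 4 is optimal.

4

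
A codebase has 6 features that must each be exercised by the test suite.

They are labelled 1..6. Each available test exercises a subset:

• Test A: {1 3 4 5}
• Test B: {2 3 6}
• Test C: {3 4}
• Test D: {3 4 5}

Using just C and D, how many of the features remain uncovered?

Union of C, D = {3, 4, 5}.
Not covered: 1, 2, 6 — 3 features.

3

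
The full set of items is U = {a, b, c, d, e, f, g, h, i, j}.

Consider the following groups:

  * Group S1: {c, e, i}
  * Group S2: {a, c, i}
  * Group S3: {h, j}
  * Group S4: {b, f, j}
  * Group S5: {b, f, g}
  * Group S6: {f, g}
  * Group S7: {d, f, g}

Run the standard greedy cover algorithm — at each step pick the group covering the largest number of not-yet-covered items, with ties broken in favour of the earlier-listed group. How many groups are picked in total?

Greedy: pick S1 (covers 3 new) → pick S4 (covers 3 new) → pick S7 (covers 2 new) → pick S2 (covers 1 new) → pick S3 (covers 1 new). Total picks: 5.

5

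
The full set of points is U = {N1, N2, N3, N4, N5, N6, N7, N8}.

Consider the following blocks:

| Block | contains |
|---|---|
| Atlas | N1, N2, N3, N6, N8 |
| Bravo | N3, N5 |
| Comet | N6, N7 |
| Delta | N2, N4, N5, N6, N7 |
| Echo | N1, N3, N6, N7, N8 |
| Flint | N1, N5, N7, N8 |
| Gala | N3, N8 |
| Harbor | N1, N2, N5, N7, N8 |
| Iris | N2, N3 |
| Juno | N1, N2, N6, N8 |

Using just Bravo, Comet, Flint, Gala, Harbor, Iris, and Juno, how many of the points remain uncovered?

1

Union of Bravo, Comet, Flint, Gala, Harbor, Iris, Juno = {N1, N2, N3, N5, N6, N7, N8}.
Not covered: N4 — 1 point.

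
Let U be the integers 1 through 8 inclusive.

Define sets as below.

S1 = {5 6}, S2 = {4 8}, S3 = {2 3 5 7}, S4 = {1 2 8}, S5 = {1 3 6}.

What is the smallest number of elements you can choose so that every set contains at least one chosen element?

The 3 elements {1, 4, 5} hit every set.
No choice of 2 elements meets every set, so 3 is the minimum.

3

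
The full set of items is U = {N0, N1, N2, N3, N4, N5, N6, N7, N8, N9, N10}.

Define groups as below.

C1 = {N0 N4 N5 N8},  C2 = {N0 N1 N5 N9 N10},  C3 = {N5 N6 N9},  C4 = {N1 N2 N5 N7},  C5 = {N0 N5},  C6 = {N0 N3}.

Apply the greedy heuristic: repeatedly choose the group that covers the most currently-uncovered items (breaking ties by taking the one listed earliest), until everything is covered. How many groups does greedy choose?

Greedy: pick C2 (covers 5 new) → pick C1 (covers 2 new) → pick C4 (covers 2 new) → pick C3 (covers 1 new) → pick C6 (covers 1 new). Total picks: 5.

5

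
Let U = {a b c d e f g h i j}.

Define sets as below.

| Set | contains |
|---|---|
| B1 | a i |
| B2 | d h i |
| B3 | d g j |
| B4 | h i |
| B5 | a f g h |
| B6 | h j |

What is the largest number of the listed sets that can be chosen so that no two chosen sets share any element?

2

B1, B3 are pairwise disjoint (B1={a,i}; B3={d,g,j}).
Every remaining set overlaps one of these, and no 3 of the listed sets are pairwise disjoint, so 2 is the maximum.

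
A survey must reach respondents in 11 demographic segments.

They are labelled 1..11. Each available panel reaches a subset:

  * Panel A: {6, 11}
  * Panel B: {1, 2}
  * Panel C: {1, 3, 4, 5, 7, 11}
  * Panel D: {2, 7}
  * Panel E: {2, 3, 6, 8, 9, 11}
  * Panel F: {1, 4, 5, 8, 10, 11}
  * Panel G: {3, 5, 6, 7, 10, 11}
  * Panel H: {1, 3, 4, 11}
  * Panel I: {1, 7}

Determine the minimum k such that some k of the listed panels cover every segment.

3

D and E and F together: D ∪ E ∪ F = {1, 2, 3, 4, 5, 6, 7, 8, 9, 10, 11} — every segment is covered.
Only E contains 9, so E is forced; the remaining 5 segments need at least 2 more panels (each remaining panel adds at most 4) — so at least 3 panels are needed, and 3 is optimal.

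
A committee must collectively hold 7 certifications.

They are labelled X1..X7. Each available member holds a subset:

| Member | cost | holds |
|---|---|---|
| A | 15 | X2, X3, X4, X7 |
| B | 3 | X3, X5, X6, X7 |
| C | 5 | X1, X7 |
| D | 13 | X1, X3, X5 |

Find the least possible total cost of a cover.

A, B, C together cover every certification (A ∪ B ∪ C = {X1, X2, X3, X4, X5, X6, X7}); total cost 15 + 3 + 5 = 23.
No covering selection has total cost below 23.

23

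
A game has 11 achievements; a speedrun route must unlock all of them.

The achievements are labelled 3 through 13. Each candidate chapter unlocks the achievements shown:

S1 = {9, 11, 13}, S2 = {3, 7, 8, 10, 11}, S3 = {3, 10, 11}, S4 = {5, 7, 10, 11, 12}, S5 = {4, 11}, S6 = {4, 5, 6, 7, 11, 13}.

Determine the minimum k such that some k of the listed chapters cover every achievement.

S1 and S2 and S4 and S6 together: S1 ∪ S2 ∪ S4 ∪ S6 = {3, 4, 5, 6, 7, 8, 9, 10, 11, 12, 13} — every achievement is covered.
No 3 of the 6 chapters cover everything (all 20 combinations miss at least one achievement), so 4 is optimal.

4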